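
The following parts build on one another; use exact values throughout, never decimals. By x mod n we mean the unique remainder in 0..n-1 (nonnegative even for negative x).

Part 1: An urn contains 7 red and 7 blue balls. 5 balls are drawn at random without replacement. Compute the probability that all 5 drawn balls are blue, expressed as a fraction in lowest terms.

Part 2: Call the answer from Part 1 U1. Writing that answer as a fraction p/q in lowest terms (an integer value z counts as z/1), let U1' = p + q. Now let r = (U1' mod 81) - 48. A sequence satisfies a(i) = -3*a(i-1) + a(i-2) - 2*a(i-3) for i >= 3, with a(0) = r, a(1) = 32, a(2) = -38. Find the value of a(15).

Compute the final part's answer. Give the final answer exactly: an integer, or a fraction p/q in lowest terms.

458177590

Part 1: total draws C(14,5) = 2002; favorable C(7,5) = 21; P = 3/286; answer 3/286
Part 2: U1 = 3/286; threaded value p + q = 289; r = -2; a(3) = -3*(-38) + 1*(32) - 2*(-2) = 150; iterating: a(3)=150, a(4)=-552, a(5)=1882, a(6)=-6498, a(7)=22480, a(8)=-77702, a(9)=268582, a(10)=-928408, a(11)=3209210, a(12)=-11093202, a(13)=38345632, a(14)=-132548518, a(15)=458177590; answer 458177590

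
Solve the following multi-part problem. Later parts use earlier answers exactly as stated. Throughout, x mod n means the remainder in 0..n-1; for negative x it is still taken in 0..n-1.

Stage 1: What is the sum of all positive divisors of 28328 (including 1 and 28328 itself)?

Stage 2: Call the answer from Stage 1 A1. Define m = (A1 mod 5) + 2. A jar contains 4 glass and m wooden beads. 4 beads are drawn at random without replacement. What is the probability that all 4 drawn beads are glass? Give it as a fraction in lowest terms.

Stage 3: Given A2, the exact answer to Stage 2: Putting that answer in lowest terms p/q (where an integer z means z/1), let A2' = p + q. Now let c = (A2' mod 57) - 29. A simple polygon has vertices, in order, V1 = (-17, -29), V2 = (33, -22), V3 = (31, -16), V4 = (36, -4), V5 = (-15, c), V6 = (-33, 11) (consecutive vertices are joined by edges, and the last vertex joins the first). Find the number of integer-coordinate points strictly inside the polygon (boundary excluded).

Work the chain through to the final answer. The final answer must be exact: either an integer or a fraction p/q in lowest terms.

970

Stage 1: 28328 = 2^3 * 3541; sigma = (1 + 2 + 4 + 8) * (1 + 3541) = 15 * 3542 = 53130; answer 53130
Stage 2: A1 = 53130; m = 2; total draws C(6,4) = 15; favorable C(4,4) = 1; P = 1/15; answer 1/15
Stage 3: A2 = 1/15; threaded value p + q = 16; c = -13; cross terms: (-17*-22 - 33*-29)=1331, (33*-16 - 31*-22)=154, (31*-4 - 36*-16)=452, (36*-13 - -15*-4)=-528, (-15*11 - -33*-13)=-594, (-33*-29 - -17*11)=1144; twice the area = |1959| = 1959; area = 1959/2; boundary points = 1 + 2 + 1 + 3 + 6 + 8 = 21; strictly interior points = area - boundary/2 + 1 = 970; answer 970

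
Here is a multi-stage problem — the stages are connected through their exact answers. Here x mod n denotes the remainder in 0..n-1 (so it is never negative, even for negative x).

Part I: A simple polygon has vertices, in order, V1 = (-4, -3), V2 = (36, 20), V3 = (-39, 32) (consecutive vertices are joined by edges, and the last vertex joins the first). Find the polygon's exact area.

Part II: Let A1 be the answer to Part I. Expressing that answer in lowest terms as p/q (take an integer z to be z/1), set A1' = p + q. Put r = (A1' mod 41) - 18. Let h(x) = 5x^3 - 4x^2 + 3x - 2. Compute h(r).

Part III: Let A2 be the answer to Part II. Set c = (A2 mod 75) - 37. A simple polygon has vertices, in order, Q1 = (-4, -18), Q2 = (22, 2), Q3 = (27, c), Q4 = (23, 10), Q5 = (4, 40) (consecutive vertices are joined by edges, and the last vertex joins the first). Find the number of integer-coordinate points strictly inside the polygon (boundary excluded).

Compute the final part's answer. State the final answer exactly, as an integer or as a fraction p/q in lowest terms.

Part I: cross terms: (-4*20 - 36*-3)=28, (36*32 - -39*20)=1932, (-39*-3 - -4*32)=245; twice the area = |2205| = 2205; area = 2205/2; answer 2205/2
Part II: A1 = 2205/2; threaded value p + q = 2207; r = 16; 5*(16)^3 - 4*(16)^2 + 3*(16)^1 - 2 = (20480) + (-1024) + (48) + (-2) = 19502; answer 19502
Part III: A2 = 19502; c = -35; cross terms: (-4*2 - 22*-18)=388, (22*-35 - 27*2)=-824, (27*10 - 23*-35)=1075, (23*40 - 4*10)=880, (4*-18 - -4*40)=88; twice the area = |1607| = 1607; area = 1607/2; boundary points = 2 + 1 + 1 + 1 + 2 = 7; strictly interior points = area - boundary/2 + 1 = 801; answer 801

801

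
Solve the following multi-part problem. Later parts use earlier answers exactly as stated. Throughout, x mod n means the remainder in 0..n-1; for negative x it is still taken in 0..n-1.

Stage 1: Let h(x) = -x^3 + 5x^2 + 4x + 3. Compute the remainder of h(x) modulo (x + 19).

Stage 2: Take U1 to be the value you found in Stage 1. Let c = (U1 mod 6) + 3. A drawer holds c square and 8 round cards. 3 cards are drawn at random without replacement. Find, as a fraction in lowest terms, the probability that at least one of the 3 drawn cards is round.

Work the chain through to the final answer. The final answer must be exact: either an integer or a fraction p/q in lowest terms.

9/10

Stage 1: remainder = value at the root: -1*(-19)^3 + 5*(-19)^2 + 4*(-19)^1 + 3 = (6859) + (1805) + (-76) + (3) = 8591; answer 8591
Stage 2: U1 = 8591; c = 8; total draws C(16,3) = 560; complement C(8,3) = 56; favorable 560 - 56 = 504; P = 9/10; answer 9/10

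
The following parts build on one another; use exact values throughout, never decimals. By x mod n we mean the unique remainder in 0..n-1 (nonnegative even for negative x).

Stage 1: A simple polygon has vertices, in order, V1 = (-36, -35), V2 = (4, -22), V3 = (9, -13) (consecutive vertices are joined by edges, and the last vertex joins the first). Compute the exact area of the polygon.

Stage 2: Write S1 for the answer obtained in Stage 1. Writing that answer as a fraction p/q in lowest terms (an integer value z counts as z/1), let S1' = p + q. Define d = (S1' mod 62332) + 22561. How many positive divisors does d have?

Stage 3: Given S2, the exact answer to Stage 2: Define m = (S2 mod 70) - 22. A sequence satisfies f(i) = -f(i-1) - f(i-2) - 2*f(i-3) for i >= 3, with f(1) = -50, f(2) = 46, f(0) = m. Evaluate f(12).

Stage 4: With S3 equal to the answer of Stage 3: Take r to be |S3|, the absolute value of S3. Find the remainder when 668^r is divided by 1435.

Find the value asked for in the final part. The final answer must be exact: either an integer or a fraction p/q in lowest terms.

1296

Stage 1: cross terms: (-36*-22 - 4*-35)=932, (4*-13 - 9*-22)=146, (9*-35 - -36*-13)=-783; twice the area = |295| = 295; area = 295/2; answer 295/2
Stage 2: S1 = 295/2; threaded value p + q = 297; d = 22858; 22858 = 2 * 11 * 1039; number of divisors = (1+1) * (1+1) * (1+1) = 8; answer 8
Stage 3: S2 = 8; m = -14; f(3) = -1*(46) - 1*(-50) - 2*(-14) = 32; iterating: f(3)=32, f(4)=22, f(5)=-146, f(6)=60, f(7)=42, f(8)=190, f(9)=-352, f(10)=78, f(11)=-106, f(12)=732; answer 732
Stage 4: S3 = 732; r = 732; squarings mod 1435: 668^1=668, 668^2=1374, 668^4=851, 668^8=961, 668^16=816, 668^32=16, 668^64=256, 668^128=961, 668^256=816, 668^512=16; 668^732 = 668^4 * 668^8 * 668^16 * 668^64 * 668^128 * 668^512 = 1296 (mod 1435); answer 1296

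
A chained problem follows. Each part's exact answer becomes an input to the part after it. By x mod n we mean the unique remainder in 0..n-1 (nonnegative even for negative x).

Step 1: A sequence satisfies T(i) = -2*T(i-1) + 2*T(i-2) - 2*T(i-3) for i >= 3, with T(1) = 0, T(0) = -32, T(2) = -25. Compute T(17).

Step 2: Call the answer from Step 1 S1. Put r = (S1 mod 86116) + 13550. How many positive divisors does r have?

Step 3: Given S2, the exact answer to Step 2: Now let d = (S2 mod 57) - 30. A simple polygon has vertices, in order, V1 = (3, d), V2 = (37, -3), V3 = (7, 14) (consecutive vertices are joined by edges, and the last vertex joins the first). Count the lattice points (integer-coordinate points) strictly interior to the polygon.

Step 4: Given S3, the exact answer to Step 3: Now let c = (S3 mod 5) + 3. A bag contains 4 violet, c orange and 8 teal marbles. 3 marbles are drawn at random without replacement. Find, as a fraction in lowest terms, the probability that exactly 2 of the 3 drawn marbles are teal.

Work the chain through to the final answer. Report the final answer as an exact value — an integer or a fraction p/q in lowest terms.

63/170

Step 1: T(3) = -2*(-25) + 2*(0) - 2*(-32) = 114; iterating: T(3)=114, T(4)=-278, T(5)=834, T(6)=-2452, T(7)=7128, T(8)=-20828, T(9)=60816, T(10)=-177544, T(11)=518376, T(12)=-1513472, T(13)=4418784, T(14)=-12901264, T(15)=37667040, T(16)=-109974176, T(17)=321084960; answer 321084960
Step 2: S1 = 321084960; r = 58062; 58062 = 2 * 3 * 9677; number of divisors = (1+1) * (1+1) * (1+1) = 8; answer 8
Step 3: S2 = 8; d = -22; cross terms: (3*-3 - 37*-22)=805, (37*14 - 7*-3)=539, (7*-22 - 3*14)=-196; twice the area = |1148| = 1148; area = 574; boundary points = 1 + 1 + 4 = 6; strictly interior points = area - boundary/2 + 1 = 572; answer 572
Step 4: S3 = 572; c = 5; total draws C(17,3) = 680; favorable C(8,2)*C(9,1) = 252; P = 63/170; answer 63/170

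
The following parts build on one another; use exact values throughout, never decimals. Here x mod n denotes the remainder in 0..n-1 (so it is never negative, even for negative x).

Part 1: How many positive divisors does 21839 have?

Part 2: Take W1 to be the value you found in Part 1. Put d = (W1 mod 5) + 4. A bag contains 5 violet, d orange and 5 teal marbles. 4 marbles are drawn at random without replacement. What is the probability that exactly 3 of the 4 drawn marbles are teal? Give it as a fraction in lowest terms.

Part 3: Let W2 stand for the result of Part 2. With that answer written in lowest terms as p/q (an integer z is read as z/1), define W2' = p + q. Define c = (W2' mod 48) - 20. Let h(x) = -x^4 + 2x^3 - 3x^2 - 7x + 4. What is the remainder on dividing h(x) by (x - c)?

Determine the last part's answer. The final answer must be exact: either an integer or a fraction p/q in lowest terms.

-144985

Part 1: 21839 is prime, so its only divisors are 1 and 21839; count = 2; answer 2
Part 2: W1 = 2; d = 6; total draws C(16,4) = 1820; favorable C(5,3)*C(11,1) = 110; P = 11/182; answer 11/182
Part 3: W2 = 11/182; threaded value p + q = 193; c = -19; remainder = value at the root: -1*(-19)^4 + 2*(-19)^3 - 3*(-19)^2 - 7*(-19)^1 + 4 = (-130321) + (-13718) + (-1083) + (133) + (4) = -144985; answer -144985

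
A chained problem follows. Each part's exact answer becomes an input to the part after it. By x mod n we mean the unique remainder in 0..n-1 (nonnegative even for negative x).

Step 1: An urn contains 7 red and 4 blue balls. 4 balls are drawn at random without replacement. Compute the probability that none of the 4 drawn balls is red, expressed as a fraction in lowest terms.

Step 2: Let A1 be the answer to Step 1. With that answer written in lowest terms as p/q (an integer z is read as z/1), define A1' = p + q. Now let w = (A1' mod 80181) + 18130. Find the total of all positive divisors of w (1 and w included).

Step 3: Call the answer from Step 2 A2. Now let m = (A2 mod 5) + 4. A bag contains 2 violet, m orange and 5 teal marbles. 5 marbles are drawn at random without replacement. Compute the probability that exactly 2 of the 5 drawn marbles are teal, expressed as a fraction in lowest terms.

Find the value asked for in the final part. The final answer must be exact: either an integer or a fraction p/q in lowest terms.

560/1287

Step 1: total draws C(11,4) = 330; favorable C(4,4) = 1; P = 1/330; answer 1/330
Step 2: A1 = 1/330; threaded value p + q = 331; w = 18461; 18461 is prime, so its only divisors are 1 and 18461; sigma = 1 + 18461 = 18462; answer 18462
Step 3: A2 = 18462; m = 6; total draws C(13,5) = 1287; favorable C(5,2)*C(8,3) = 560; P = 560/1287; answer 560/1287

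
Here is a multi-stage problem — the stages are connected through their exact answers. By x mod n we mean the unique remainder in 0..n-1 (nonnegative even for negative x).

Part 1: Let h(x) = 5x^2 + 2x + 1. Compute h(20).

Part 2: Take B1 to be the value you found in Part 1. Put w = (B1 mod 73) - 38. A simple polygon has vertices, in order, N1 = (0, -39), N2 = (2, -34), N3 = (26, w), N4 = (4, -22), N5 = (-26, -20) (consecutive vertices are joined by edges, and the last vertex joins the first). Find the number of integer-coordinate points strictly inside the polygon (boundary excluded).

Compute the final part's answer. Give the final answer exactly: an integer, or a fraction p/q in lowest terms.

339

Part 1: 5*(20)^2 + 2*(20)^1 + 1 = (2000) + (40) + (1) = 2041; answer 2041
Part 2: B1 = 2041; w = 32; cross terms: (0*-34 - 2*-39)=78, (2*32 - 26*-34)=948, (26*-22 - 4*32)=-700, (4*-20 - -26*-22)=-652, (-26*-39 - 0*-20)=1014; twice the area = |688| = 688; area = 344; boundary points = 1 + 6 + 2 + 2 + 1 = 12; strictly interior points = area - boundary/2 + 1 = 339; answer 339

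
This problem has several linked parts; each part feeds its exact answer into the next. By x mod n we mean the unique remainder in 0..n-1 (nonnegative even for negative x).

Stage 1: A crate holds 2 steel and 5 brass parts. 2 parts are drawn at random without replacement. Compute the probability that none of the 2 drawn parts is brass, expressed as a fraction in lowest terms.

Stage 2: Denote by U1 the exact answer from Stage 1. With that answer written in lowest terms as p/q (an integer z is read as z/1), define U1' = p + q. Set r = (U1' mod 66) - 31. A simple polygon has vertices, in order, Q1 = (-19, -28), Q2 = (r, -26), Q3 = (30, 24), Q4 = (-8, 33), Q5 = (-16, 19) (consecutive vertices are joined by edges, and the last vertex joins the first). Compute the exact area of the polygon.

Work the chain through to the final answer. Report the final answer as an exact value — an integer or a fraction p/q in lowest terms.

3173/2

Stage 1: total draws C(7,2) = 21; favorable C(2,2) = 1; P = 1/21; answer 1/21
Stage 2: U1 = 1/21; threaded value p + q = 22; r = -9; cross terms: (-19*-26 - -9*-28)=242, (-9*24 - 30*-26)=564, (30*33 - -8*24)=1182, (-8*19 - -16*33)=376, (-16*-28 - -19*19)=809; twice the area = |3173| = 3173; area = 3173/2; answer 3173/2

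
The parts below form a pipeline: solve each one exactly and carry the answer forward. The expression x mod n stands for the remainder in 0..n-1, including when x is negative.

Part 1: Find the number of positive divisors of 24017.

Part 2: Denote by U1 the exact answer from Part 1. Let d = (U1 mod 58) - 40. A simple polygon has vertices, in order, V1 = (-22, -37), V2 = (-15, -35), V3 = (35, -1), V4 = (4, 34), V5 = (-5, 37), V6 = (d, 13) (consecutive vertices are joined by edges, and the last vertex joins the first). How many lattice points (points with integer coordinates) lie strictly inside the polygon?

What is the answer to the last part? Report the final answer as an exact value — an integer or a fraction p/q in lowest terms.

Part 1: 24017 = 7 * 47 * 73; number of divisors = (1+1) * (1+1) * (1+1) = 8; answer 8
Part 2: U1 = 8; d = -32; cross terms: (-22*-35 - -15*-37)=215, (-15*-1 - 35*-35)=1240, (35*34 - 4*-1)=1194, (4*37 - -5*34)=318, (-5*13 - -32*37)=1119, (-32*-37 - -22*13)=1470; twice the area = |5556| = 5556; area = 2778; boundary points = 1 + 2 + 1 + 3 + 3 + 10 = 20; strictly interior points = area - boundary/2 + 1 = 2769; answer 2769

2769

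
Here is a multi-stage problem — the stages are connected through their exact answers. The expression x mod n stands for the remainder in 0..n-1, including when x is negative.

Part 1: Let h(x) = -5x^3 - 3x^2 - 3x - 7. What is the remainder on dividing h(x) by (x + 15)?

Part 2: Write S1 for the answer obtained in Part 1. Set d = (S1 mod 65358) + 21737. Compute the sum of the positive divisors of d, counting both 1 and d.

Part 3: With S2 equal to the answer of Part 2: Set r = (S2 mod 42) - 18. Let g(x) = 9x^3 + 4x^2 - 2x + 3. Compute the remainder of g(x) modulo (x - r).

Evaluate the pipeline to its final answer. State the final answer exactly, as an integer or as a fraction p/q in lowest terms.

Part 1: remainder = value at the root: -5*(-15)^3 - 3*(-15)^2 - 3*(-15)^1 - 7 = (16875) + (-675) + (45) + (-7) = 16238; answer 16238
Part 2: S1 = 16238; d = 37975; 37975 = 5^2 * 7^2 * 31; sigma = (1 + 5 + 25) * (1 + 7 + 49) * (1 + 31) = 31 * 57 * 32 = 56544; answer 56544
Part 3: S2 = 56544; r = -6; remainder = value at the root: 9*(-6)^3 + 4*(-6)^2 - 2*(-6)^1 + 3 = (-1944) + (144) + (12) + (3) = -1785; answer -1785

-1785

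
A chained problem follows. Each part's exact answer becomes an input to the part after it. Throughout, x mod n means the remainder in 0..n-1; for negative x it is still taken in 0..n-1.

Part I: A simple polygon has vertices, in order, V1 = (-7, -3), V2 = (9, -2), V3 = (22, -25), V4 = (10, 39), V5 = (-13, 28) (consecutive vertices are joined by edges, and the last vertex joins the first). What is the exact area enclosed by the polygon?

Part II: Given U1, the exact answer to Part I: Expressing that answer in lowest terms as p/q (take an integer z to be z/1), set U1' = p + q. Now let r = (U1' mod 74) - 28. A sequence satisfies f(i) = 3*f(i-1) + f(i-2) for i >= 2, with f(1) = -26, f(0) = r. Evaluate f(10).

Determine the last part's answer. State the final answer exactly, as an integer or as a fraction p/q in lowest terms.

Part I: cross terms: (-7*-2 - 9*-3)=41, (9*-25 - 22*-2)=-181, (22*39 - 10*-25)=1108, (10*28 - -13*39)=787, (-13*-3 - -7*28)=235; twice the area = |1990| = 1990; area = 995; answer 995
Part II: U1 = 995; threaded value p + q = 996; r = 6; f(2) = 3*(-26) + 1*(6) = -72; iterating: f(2)=-72, f(3)=-242, f(4)=-798, f(5)=-2636, f(6)=-8706, f(7)=-28754, f(8)=-94968, f(9)=-313658, f(10)=-1035942; answer -1035942

-1035942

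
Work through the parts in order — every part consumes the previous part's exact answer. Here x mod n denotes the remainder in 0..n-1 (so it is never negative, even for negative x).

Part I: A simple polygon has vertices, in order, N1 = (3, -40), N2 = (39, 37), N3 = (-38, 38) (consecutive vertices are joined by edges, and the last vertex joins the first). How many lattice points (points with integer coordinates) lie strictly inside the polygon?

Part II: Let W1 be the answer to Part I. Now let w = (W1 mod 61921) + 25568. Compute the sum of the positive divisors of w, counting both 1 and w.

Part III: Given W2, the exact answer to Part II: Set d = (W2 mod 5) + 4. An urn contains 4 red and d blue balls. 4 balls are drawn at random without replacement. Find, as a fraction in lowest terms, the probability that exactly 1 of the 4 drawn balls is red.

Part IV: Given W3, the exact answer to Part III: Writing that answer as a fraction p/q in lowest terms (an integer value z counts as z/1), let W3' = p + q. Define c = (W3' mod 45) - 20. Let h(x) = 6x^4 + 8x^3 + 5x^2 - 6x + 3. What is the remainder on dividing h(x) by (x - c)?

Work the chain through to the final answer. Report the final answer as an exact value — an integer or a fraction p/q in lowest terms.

Part I: cross terms: (3*37 - 39*-40)=1671, (39*38 - -38*37)=2888, (-38*-40 - 3*38)=1406; twice the area = |5965| = 5965; area = 5965/2; boundary points = 1 + 1 + 1 = 3; strictly interior points = area - boundary/2 + 1 = 2982; answer 2982
Part II: W1 = 2982; w = 28550; 28550 = 2 * 5^2 * 571; sigma = (1 + 2) * (1 + 5 + 25) * (1 + 571) = 3 * 31 * 572 = 53196; answer 53196
Part III: W2 = 53196; d = 5; total draws C(9,4) = 126; favorable C(4,1)*C(5,3) = 40; P = 20/63; answer 20/63
Part IV: W3 = 20/63; threaded value p + q = 83; c = 18; remainder = value at the root: 6*(18)^4 + 8*(18)^3 + 5*(18)^2 - 6*(18)^1 + 3 = (629856) + (46656) + (1620) + (-108) + (3) = 678027; answer 678027

678027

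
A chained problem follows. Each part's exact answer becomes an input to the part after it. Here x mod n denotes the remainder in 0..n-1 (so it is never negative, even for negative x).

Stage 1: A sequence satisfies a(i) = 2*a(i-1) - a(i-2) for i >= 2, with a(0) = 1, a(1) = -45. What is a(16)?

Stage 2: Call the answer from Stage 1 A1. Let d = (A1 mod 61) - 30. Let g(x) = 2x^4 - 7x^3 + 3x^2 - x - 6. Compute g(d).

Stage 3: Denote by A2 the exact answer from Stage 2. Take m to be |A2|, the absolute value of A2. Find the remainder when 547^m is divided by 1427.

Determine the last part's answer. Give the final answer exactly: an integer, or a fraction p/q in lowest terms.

1245

Stage 1: a(2) = 2*(-45) - 1*(1) = -91; iterating: a(2)=-91, a(3)=-137, a(4)=-183, a(5)=-229, a(6)=-275, a(7)=-321, a(8)=-367, a(9)=-413, a(10)=-459, a(11)=-505, a(12)=-551, a(13)=-597, a(14)=-643, a(15)=-689, a(16)=-735; answer -735
Stage 2: A1 = -735; d = 28; 2*(28)^4 - 7*(28)^3 + 3*(28)^2 - 1*(28)^1 - 6 = (1229312) + (-153664) + (2352) + (-28) + (-6) = 1077966; answer 1077966
Stage 3: A2 = 1077966; m = 1077966; squarings mod 1427: 547^1=547, 547^2=966, 547^4=1325, 547^8=415, 547^16=985, 547^32=1292, 547^64=1101, 547^128=678, 547^256=190, 547^512=425, 547^1024=823, 547^2048=931, 547^4096=572, 547^8192=401, 547^16384=977, 547^32768=1293, 547^65536=832, 547^131072=129, 547^262144=944, 547^524288=688, 547^1048576=1007; 547^1077966 = 547^2 * 547^4 * 547^8 * 547^64 * 547^128 * 547^512 * 547^4096 * 547^8192 * 547^16384 * 547^1048576 = 1245 (mod 1427); answer 1245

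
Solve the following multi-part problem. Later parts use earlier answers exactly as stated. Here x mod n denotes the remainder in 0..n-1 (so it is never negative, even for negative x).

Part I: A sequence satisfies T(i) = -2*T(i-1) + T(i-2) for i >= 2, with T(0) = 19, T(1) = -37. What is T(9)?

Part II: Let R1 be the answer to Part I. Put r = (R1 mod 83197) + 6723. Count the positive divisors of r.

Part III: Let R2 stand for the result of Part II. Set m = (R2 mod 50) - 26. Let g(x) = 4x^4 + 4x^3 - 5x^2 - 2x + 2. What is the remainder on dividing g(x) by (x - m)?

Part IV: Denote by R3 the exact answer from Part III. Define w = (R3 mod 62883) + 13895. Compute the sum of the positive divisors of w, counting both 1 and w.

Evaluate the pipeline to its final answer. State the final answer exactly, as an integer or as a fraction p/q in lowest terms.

Part I: T(2) = -2*(-37) + 1*(19) = 93; iterating: T(2)=93, T(3)=-223, T(4)=539, T(5)=-1301, T(6)=3141, T(7)=-7583, T(8)=18307, T(9)=-44197; answer -44197
Part II: R1 = -44197; r = 45723; 45723 = 3 * 15241; number of divisors = (1+1) * (1+1) = 4; answer 4
Part III: R2 = 4; m = -22; remainder = value at the root: 4*(-22)^4 + 4*(-22)^3 - 5*(-22)^2 - 2*(-22)^1 + 2 = (937024) + (-42592) + (-2420) + (44) + (2) = 892058; answer 892058
Part IV: R3 = 892058; w = 25591; 25591 = 157 * 163; sigma = (1 + 157) * (1 + 163) = 158 * 164 = 25912; answer 25912

25912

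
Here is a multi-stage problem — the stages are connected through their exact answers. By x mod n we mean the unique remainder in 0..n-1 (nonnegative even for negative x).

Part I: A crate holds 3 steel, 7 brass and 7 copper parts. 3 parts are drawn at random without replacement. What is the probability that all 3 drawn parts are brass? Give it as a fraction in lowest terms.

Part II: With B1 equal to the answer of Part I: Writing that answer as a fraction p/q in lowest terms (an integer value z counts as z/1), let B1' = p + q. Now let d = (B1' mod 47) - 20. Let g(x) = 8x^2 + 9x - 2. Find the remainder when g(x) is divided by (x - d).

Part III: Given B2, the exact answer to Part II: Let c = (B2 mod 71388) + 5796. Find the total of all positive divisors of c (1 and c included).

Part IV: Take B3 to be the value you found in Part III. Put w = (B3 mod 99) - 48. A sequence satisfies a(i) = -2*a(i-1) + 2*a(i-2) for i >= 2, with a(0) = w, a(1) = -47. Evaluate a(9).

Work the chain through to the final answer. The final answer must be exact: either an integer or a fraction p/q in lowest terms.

-61296

Part I: total draws C(17,3) = 680; favorable C(7,3) = 35; P = 7/136; answer 7/136
Part II: B1 = 7/136; threaded value p + q = 143; d = -18; remainder = value at the root: 8*(-18)^2 + 9*(-18)^1 - 2 = (2592) + (-162) + (-2) = 2428; answer 2428
Part III: B2 = 2428; c = 8224; 8224 = 2^5 * 257; sigma = (1 + 2 + 4 + 8 + 16 + 32) * (1 + 257) = 63 * 258 = 16254; answer 16254
Part IV: B3 = 16254; w = -30; a(2) = -2*(-47) + 2*(-30) = 34; iterating: a(2)=34, a(3)=-162, a(4)=392, a(5)=-1108, a(6)=3000, a(7)=-8216, a(8)=22432, a(9)=-61296; answer -61296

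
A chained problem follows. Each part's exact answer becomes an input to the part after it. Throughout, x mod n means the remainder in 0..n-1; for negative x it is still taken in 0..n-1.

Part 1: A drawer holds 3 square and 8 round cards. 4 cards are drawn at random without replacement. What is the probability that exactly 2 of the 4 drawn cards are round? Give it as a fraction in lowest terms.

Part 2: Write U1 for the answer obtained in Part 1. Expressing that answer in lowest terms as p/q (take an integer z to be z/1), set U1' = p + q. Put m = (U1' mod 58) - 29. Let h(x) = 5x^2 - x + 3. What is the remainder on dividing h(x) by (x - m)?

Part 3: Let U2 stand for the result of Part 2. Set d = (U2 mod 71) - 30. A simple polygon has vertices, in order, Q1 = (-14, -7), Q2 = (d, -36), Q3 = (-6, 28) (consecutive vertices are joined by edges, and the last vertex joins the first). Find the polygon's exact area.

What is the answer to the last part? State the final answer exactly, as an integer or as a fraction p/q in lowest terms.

24

Part 1: total draws C(11,4) = 330; favorable C(8,2)*C(3,2) = 84; P = 14/55; answer 14/55
Part 2: U1 = 14/55; threaded value p + q = 69; m = -18; remainder = value at the root: 5*(-18)^2 - 1*(-18)^1 + 3 = (1620) + (18) + (3) = 1641; answer 1641
Part 3: U2 = 1641; d = -22; cross terms: (-14*-36 - -22*-7)=350, (-22*28 - -6*-36)=-832, (-6*-7 - -14*28)=434; twice the area = |-48| = 48; area = 24; answer 24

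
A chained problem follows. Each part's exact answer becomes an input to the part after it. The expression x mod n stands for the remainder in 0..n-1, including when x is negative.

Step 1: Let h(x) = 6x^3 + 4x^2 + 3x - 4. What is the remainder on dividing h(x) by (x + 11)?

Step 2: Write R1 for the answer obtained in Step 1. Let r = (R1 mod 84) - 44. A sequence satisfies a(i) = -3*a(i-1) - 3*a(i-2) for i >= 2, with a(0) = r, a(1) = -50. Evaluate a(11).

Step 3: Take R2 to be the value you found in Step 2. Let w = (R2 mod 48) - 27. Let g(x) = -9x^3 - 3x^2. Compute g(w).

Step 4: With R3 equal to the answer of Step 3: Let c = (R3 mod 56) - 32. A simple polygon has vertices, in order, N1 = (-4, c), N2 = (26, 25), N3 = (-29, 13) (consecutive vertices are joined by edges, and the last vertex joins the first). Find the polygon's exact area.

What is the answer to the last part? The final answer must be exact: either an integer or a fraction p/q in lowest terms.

Step 1: remainder = value at the root: 6*(-11)^3 + 4*(-11)^2 + 3*(-11)^1 - 4 = (-7986) + (484) + (-33) + (-4) = -7539; answer -7539
Step 2: R1 = -7539; r = -23; a(2) = -3*(-50) - 3*(-23) = 219; iterating: a(2)=219, a(3)=-507, a(4)=864, a(5)=-1071, a(6)=621, a(7)=1350, a(8)=-5913, a(9)=13689, a(10)=-23328, a(11)=28917; answer 28917
Step 3: R2 = 28917; w = -6; -9*(-6)^3 - 3*(-6)^2 = (1944) + (-108) = 1836; answer 1836
Step 4: R3 = 1836; c = 12; cross terms: (-4*25 - 26*12)=-412, (26*13 - -29*25)=1063, (-29*12 - -4*13)=-296; twice the area = |355| = 355; area = 355/2; answer 355/2

355/2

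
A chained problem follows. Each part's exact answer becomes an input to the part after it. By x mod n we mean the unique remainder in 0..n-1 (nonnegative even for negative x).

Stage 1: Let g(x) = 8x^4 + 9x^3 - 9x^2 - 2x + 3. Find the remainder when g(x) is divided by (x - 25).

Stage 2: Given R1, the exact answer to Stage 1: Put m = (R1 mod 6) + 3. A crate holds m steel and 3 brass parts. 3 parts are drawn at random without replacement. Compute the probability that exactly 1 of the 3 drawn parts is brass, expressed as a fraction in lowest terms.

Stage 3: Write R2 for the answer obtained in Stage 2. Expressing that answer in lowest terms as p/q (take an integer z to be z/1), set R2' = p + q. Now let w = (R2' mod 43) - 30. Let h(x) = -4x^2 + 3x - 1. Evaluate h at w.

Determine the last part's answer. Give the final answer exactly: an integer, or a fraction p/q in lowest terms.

Stage 1: remainder = value at the root: 8*(25)^4 + 9*(25)^3 - 9*(25)^2 - 2*(25)^1 + 3 = (3125000) + (140625) + (-5625) + (-50) + (3) = 3259953; answer 3259953
Stage 2: R1 = 3259953; m = 6; total draws C(9,3) = 84; favorable C(3,1)*C(6,2) = 45; P = 15/28; answer 15/28
Stage 3: R2 = 15/28; threaded value p + q = 43; w = -30; -4*(-30)^2 + 3*(-30)^1 - 1 = (-3600) + (-90) + (-1) = -3691; answer -3691

-3691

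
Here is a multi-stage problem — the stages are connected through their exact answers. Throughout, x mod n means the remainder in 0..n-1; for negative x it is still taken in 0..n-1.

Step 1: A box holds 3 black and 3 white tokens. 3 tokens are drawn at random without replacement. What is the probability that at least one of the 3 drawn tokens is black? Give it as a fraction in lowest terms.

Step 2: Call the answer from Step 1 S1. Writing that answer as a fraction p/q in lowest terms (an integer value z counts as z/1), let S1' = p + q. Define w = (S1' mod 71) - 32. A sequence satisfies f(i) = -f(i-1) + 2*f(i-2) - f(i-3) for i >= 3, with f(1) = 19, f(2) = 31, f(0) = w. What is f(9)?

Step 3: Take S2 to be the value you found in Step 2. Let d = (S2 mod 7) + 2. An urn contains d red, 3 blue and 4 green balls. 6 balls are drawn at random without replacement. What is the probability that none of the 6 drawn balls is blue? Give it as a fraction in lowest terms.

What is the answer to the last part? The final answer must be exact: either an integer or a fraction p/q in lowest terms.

Step 1: total draws C(6,3) = 20; complement C(3,3) = 1; favorable 20 - 1 = 19; P = 19/20; answer 19/20
Step 2: S1 = 19/20; threaded value p + q = 39; w = 7; f(3) = -1*(31) + 2*(19) - 1*(7) = 0; iterating: f(3)=0, f(4)=43, f(5)=-74, f(6)=160, f(7)=-351, f(8)=745, f(9)=-1607; answer -1607
Step 3: S2 = -1607; d = 5; total draws C(12,6) = 924; favorable C(9,6) = 84; P = 1/11; answer 1/11

1/11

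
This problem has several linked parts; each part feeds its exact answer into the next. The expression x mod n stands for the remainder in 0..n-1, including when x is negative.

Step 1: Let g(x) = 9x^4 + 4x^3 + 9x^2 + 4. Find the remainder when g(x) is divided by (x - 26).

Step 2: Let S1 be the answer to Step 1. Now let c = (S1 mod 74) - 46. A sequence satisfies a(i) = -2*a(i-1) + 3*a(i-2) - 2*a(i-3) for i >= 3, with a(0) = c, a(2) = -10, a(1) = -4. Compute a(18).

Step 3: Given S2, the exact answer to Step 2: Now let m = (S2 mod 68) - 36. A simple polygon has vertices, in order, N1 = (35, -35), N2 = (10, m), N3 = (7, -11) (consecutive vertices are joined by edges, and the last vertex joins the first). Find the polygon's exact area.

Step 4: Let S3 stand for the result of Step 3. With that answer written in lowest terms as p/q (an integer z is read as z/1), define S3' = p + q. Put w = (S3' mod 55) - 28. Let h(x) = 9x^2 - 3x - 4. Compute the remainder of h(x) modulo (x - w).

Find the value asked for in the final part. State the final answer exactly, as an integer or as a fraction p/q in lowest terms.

Step 1: remainder = value at the root: 9*(26)^4 + 4*(26)^3 + 9*(26)^2 + 4 = (4112784) + (70304) + (6084) + (4) = 4189176; answer 4189176
Step 2: S1 = 4189176; c = -10; a(3) = -2*(-10) + 3*(-4) - 2*(-10) = 28; iterating: a(3)=28, a(4)=-78, a(5)=260, a(6)=-810, a(7)=2556, a(8)=-8062, a(9)=25412, a(10)=-80122, a(11)=252604, a(12)=-796398, a(13)=2510852, a(14)=-7916106, a(15)=24957564, a(16)=-78685150, a(17)=248075204, a(18)=-782120986; answer -782120986
Step 3: S2 = -782120986; m = 18; cross terms: (35*18 - 10*-35)=980, (10*-11 - 7*18)=-236, (7*-35 - 35*-11)=140; twice the area = |884| = 884; area = 442; answer 442
Step 4: S3 = 442; threaded value p + q = 443; w = -25; remainder = value at the root: 9*(-25)^2 - 3*(-25)^1 - 4 = (5625) + (75) + (-4) = 5696; answer 5696

5696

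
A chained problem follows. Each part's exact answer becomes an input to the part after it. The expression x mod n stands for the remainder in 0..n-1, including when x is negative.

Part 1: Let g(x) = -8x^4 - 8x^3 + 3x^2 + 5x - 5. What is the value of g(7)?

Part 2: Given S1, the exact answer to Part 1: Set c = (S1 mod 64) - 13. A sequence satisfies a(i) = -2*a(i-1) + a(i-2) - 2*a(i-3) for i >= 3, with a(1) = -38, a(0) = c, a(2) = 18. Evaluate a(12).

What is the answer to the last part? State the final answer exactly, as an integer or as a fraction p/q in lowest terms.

Part 1: -8*(7)^4 - 8*(7)^3 + 3*(7)^2 + 5*(7)^1 - 5 = (-19208) + (-2744) + (147) + (35) + (-5) = -21775; answer -21775
Part 2: S1 = -21775; c = 36; a(3) = -2*(18) + 1*(-38) - 2*(36) = -146; iterating: a(3)=-146, a(4)=386, a(5)=-954, a(6)=2586, a(7)=-6898, a(8)=18290, a(9)=-48650, a(10)=129386, a(11)=-344002, a(12)=914690; answer 914690

914690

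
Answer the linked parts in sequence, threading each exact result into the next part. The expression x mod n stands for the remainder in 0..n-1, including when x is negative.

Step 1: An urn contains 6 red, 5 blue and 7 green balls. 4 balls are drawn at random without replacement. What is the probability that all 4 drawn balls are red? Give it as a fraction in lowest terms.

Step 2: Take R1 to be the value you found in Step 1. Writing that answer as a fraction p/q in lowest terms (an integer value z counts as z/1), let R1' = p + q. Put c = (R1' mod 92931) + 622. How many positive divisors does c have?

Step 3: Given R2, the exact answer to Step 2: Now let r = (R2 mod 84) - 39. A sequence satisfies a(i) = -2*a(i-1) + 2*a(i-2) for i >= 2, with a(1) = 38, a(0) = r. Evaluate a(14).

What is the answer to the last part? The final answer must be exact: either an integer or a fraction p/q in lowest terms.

Step 1: total draws C(18,4) = 3060; favorable C(6,4) = 15; P = 1/204; answer 1/204
Step 2: R1 = 1/204; threaded value p + q = 205; c = 827; 827 is prime, so its only divisors are 1 and 827; count = 2; answer 2
Step 3: R2 = 2; r = -37; a(2) = -2*(38) + 2*(-37) = -150; iterating: a(2)=-150, a(3)=376, a(4)=-1052, a(5)=2856, a(6)=-7816, a(7)=21344, a(8)=-58320, a(9)=159328, a(10)=-435296, a(11)=1189248, a(12)=-3249088, a(13)=8876672, a(14)=-24251520; answer -24251520

-24251520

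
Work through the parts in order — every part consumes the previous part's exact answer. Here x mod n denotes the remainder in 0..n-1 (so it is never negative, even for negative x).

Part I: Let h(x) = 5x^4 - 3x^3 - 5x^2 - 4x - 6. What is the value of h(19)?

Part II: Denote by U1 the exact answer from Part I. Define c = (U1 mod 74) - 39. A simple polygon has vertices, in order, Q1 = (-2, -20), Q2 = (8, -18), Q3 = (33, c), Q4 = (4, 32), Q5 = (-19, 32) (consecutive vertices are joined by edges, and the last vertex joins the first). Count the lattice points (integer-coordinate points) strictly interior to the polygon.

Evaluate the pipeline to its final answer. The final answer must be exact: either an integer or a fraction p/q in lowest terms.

1556

Part I: 5*(19)^4 - 3*(19)^3 - 5*(19)^2 - 4*(19)^1 - 6 = (651605) + (-20577) + (-1805) + (-76) + (-6) = 629141; answer 629141
Part II: U1 = 629141; c = 28; cross terms: (-2*-18 - 8*-20)=196, (8*28 - 33*-18)=818, (33*32 - 4*28)=944, (4*32 - -19*32)=736, (-19*-20 - -2*32)=444; twice the area = |3138| = 3138; area = 1569; boundary points = 2 + 1 + 1 + 23 + 1 = 28; strictly interior points = area - boundary/2 + 1 = 1556; answer 1556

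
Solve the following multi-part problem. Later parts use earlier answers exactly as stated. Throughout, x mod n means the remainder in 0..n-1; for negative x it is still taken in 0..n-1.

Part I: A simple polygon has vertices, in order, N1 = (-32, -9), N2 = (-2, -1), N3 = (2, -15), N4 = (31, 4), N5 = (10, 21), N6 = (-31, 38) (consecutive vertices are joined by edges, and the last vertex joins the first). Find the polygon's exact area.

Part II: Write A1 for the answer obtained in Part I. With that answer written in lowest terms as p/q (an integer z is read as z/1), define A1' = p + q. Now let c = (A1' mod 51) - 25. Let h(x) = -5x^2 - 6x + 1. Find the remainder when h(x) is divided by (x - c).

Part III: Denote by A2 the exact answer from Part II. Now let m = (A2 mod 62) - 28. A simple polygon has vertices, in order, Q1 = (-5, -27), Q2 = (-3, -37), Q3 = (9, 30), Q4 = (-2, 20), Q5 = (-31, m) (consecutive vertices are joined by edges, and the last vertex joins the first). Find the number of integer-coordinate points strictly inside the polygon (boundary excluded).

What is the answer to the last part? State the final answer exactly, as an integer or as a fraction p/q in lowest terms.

Part I: cross terms: (-32*-1 - -2*-9)=14, (-2*-15 - 2*-1)=32, (2*4 - 31*-15)=473, (31*21 - 10*4)=611, (10*38 - -31*21)=1031, (-31*-9 - -32*38)=1495; twice the area = |3656| = 3656; area = 1828; answer 1828
Part II: A1 = 1828; threaded value p + q = 1829; c = 19; remainder = value at the root: -5*(19)^2 - 6*(19)^1 + 1 = (-1805) + (-114) + (1) = -1918; answer -1918
Part III: A2 = -1918; m = -24; cross terms: (-5*-37 - -3*-27)=104, (-3*30 - 9*-37)=243, (9*20 - -2*30)=240, (-2*-24 - -31*20)=668, (-31*-27 - -5*-24)=717; twice the area = |1972| = 1972; area = 986; boundary points = 2 + 1 + 1 + 1 + 1 = 6; strictly interior points = area - boundary/2 + 1 = 984; answer 984

984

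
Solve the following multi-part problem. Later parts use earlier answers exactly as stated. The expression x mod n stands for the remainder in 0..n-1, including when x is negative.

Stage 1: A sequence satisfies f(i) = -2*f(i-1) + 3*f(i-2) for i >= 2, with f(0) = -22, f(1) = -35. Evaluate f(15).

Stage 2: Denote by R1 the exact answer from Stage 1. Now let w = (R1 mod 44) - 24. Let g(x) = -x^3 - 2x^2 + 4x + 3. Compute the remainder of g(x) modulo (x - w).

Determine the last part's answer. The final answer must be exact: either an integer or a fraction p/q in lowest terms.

-7502

Stage 1: f(2) = -2*(-35) + 3*(-22) = 4; iterating: f(2)=4, f(3)=-113, f(4)=238, f(5)=-815, f(6)=2344, f(7)=-7133, f(8)=21298, f(9)=-63995, f(10)=191884, f(11)=-575753, f(12)=1727158, f(13)=-5181575, f(14)=15544624, f(15)=-46633973; answer -46633973
Stage 2: R1 = -46633973; w = 19; remainder = value at the root: -1*(19)^3 - 2*(19)^2 + 4*(19)^1 + 3 = (-6859) + (-722) + (76) + (3) = -7502; answer -7502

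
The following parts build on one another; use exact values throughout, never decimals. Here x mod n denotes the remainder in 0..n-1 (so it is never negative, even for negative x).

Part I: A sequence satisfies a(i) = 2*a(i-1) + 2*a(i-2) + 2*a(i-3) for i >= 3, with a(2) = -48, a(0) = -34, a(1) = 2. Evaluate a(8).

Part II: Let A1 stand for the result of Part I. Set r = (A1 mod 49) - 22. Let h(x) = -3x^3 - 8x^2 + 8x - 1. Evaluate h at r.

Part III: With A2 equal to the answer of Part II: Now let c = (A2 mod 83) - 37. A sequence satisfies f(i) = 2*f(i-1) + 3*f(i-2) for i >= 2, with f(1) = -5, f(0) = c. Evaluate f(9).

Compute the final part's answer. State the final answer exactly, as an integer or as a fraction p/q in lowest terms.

122995

Part I: a(3) = 2*(-48) + 2*(2) + 2*(-34) = -160; iterating: a(3)=-160, a(4)=-412, a(5)=-1240, a(6)=-3624, a(7)=-10552, a(8)=-30832; answer -30832
Part II: A1 = -30832; r = 16; -3*(16)^3 - 8*(16)^2 + 8*(16)^1 - 1 = (-12288) + (-2048) + (128) + (-1) = -14209; answer -14209
Part III: A2 = -14209; c = 30; f(2) = 2*(-5) + 3*(30) = 80; iterating: f(2)=80, f(3)=145, f(4)=530, f(5)=1495, f(6)=4580, f(7)=13645, f(8)=41030, f(9)=122995; answer 122995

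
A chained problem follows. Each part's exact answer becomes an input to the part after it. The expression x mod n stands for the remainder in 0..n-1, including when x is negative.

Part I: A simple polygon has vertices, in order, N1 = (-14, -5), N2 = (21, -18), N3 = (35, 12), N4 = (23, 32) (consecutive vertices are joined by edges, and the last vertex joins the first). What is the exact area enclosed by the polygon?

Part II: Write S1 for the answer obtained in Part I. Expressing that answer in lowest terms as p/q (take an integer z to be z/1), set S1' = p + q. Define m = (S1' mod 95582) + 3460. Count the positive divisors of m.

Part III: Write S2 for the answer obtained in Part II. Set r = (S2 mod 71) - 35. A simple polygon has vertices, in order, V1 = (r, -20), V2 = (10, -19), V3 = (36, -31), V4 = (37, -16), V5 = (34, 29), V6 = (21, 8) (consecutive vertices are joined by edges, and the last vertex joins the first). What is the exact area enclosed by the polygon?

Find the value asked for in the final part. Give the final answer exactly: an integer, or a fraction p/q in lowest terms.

Part I: cross terms: (-14*-18 - 21*-5)=357, (21*12 - 35*-18)=882, (35*32 - 23*12)=844, (23*-5 - -14*32)=333; twice the area = |2416| = 2416; area = 1208; answer 1208
Part II: S1 = 1208; threaded value p + q = 1209; m = 4669; 4669 = 7 * 23 * 29; number of divisors = (1+1) * (1+1) * (1+1) = 8; answer 8
Part III: S2 = 8; r = -27; cross terms: (-27*-19 - 10*-20)=713, (10*-31 - 36*-19)=374, (36*-16 - 37*-31)=571, (37*29 - 34*-16)=1617, (34*8 - 21*29)=-337, (21*-20 - -27*8)=-204; twice the area = |2734| = 2734; area = 1367; answer 1367

1367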